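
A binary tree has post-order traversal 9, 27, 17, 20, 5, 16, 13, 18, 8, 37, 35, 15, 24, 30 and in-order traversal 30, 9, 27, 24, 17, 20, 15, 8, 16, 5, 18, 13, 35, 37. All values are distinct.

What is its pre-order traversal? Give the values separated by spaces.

The last element of post-order is the root; it splits in-order into left and right subtrees.
Root 30: left subtree has 0 nodes { }, right has 13 {9, 27, 24, 17, 20, 15, 8, 16, 5, 18, 13, 35, 37}.
  Root 24: left subtree has 2 nodes {9, 27}, right has 10 {17, 20, 15, 8, 16, 5, 18, 13, 35, 37}.
    Root 27: left subtree has 1 node {9}, right has 0 { }.
    Root 15: left subtree has 2 nodes {17, 20}, right has 7 {8, 16, 5, 18, 13, 35, 37}.
      Root 20: left subtree has 1 node {17}, right has 0 { }.
      Root 35: left subtree has 5 nodes {8, 16, 5, 18, 13}, right has 1 {37}.
        Root 8: left subtree has 0 nodes { }, right has 4 {16, 5, 18, 13}.
          Root 18: left subtree has 2 nodes {16, 5}, right has 1 {13}.
            Root 16: left subtree has 0 nodes { }, right has 1 {5}.

30 24 27 9 15 20 17 35 8 18 16 5 13 37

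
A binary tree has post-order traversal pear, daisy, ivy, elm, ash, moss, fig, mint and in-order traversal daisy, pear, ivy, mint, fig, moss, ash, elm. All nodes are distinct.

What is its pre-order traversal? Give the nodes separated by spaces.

The last element of post-order is the root; it splits in-order into left and right subtrees.
Root mint: left subtree has 3 nodes {daisy, pear, ivy}, right has 4 {fig, moss, ash, elm}.
  Root ivy: left subtree has 2 nodes {daisy, pear}, right has 0 { }.
    Root daisy: left subtree has 0 nodes { }, right has 1 {pear}.
  Root fig: left subtree has 0 nodes { }, right has 3 {moss, ash, elm}.
    Root moss: left subtree has 0 nodes { }, right has 2 {ash, elm}.
      Root ash: left subtree has 0 nodes { }, right has 1 {elm}.

mint ivy daisy pear fig moss ash elm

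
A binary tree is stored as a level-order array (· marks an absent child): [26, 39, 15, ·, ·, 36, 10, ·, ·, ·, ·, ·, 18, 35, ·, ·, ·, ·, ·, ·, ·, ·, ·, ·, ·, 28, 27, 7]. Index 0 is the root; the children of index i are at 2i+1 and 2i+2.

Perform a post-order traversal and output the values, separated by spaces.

Post-order visits the left subtree, then the right subtree, then the node.
At 26: go left to 39.
  39 is a leaf — visit 39.
At 26: go right to 15.
  At 15: go left to 36.
    At 36: no left child.
    At 36: go right to 18.
      At 18: go left to 28.
        28 is a leaf — visit 28.
      At 18: go right to 27.
        27 is a leaf — visit 27.
      Visit 18.
    Visit 36.
  At 15: go right to 10.
    At 10: go left to 35.
      At 35: go left to 7.
        7 is a leaf — visit 7.
      At 35: no right child.
      Visit 35.
    At 10: no right child.
    Visit 10.
  Visit 15.
Visit 26.

39 28 27 18 36 7 35 10 15 26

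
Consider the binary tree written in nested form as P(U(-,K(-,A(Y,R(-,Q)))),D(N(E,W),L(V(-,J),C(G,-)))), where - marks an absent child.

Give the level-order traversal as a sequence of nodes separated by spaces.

P U D K N L A E W V C Y R J G Q

Level-order visits nodes level by level from the root, left to right within each level.
Level 0: P
Level 1: U, D
Level 2: K, N, L
Level 3: A, E, W, V, C
Level 4: Y, R, J, G
Level 5: Q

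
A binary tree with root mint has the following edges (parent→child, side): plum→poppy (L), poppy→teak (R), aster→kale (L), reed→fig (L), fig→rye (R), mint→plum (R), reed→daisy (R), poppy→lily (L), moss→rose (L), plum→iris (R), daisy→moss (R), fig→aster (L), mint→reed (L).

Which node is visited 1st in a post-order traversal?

kale

Post-order visits the left subtree, then the right subtree, then the node.
At mint: go left to reed.
  At reed: go left to fig.
    At fig: go left to aster.
      At aster: go left to kale.
        kale is a leaf — visit kale.
      At aster: no right child.
      Visit aster.
    At fig: go right to rye.
      rye is a leaf — visit rye.
    Visit fig.
  At reed: go right to daisy.
    At daisy: no left child.
    At daisy: go right to moss.
      At moss: go left to rose.
        rose is a leaf — visit rose.
      At moss: no right child.
      Visit moss.
    Visit daisy.
  Visit reed.
At mint: go right to plum.
  At plum: go left to poppy.
    At poppy: go left to lily.
      lily is a leaf — visit lily.
    At poppy: go right to teak.
      teak is a leaf — visit teak.
    Visit poppy.
  At plum: go right to iris.
    iris is a leaf — visit iris.
  Visit plum.
Visit mint.
Full post-order sequence: kale, aster, rye, fig, rose, moss, daisy, reed, lily, teak, poppy, iris, plum, mint.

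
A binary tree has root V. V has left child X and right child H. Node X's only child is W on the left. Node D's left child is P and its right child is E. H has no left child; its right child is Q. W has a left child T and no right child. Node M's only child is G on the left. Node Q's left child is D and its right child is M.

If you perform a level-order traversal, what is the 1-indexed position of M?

Level-order visits nodes level by level from the root, left to right within each level.
Level 0: V
Level 1: X, H
Level 2: W, Q
Level 3: T, D, M
Level 4: P, E, G
Full level-order sequence: V, X, H, W, Q, T, D, M, P, E, G.

8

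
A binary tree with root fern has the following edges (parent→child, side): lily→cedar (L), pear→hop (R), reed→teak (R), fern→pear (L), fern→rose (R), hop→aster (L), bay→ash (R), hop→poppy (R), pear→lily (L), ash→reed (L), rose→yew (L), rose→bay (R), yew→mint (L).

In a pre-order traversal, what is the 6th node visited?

aster

Pre-order visits the node, then its left subtree, then its right subtree.
Visit fern.
At fern: go left to pear.
  Visit pear.
  At pear: go left to lily.
    Visit lily.
    At lily: go left to cedar.
      cedar is a leaf — visit cedar.
    At lily: no right child.
  At pear: go right to hop.
    Visit hop.
    At hop: go left to aster.
      aster is a leaf — visit aster.
    At hop: go right to poppy.
      poppy is a leaf — visit poppy.
At fern: go right to rose.
  Visit rose.
  At rose: go left to yew.
    Visit yew.
    At yew: go left to mint.
      mint is a leaf — visit mint.
    At yew: no right child.
  At rose: go right to bay.
    Visit bay.
    At bay: no left child.
    At bay: go right to ash.
      Visit ash.
      At ash: go left to reed.
        Visit reed.
        At reed: no left child.
        At reed: go right to teak.
          teak is a leaf — visit teak.
      At ash: no right child.
Full pre-order sequence: fern, pear, lily, cedar, hop, aster, poppy, rose, yew, mint, bay, ash, reed, teak.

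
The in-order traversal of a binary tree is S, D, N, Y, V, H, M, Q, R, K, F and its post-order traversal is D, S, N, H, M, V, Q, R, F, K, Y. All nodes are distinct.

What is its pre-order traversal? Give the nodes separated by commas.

Y, N, S, D, K, R, Q, V, M, H, F

The last element of post-order is the root; it splits in-order into left and right subtrees.
Root Y: left subtree has 3 nodes {S, D, N}, right has 7 {V, H, M, Q, R, K, F}.
  Root N: left subtree has 2 nodes {S, D}, right has 0 { }.
    Root S: left subtree has 0 nodes { }, right has 1 {D}.
  Root K: left subtree has 5 nodes {V, H, M, Q, R}, right has 1 {F}.
    Root R: left subtree has 4 nodes {V, H, M, Q}, right has 0 { }.
      Root Q: left subtree has 3 nodes {V, H, M}, right has 0 { }.
        Root V: left subtree has 0 nodes { }, right has 2 {H, M}.
          Root M: left subtree has 1 node {H}, right has 0 { }.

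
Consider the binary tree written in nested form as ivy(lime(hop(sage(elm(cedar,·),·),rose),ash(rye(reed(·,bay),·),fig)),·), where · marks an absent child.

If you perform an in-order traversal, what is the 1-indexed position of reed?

In-order visits the left subtree, then the node, then the right subtree.
At ivy: go left to lime.
  At lime: go left to hop.
    At hop: go left to sage.
      At sage: go left to elm.
        At elm: go left to cedar.
          cedar is a leaf — visit cedar.
        Visit elm.
        At elm: no right child.
      Visit sage.
      At sage: no right child.
    Visit hop.
    At hop: go right to rose.
      rose is a leaf — visit rose.
  Visit lime.
  At lime: go right to ash.
    At ash: go left to rye.
      At rye: go left to reed.
        At reed: no left child.
        Visit reed.
        At reed: go right to bay.
          bay is a leaf — visit bay.
      Visit rye.
      At rye: no right child.
    Visit ash.
    At ash: go right to fig.
      fig is a leaf — visit fig.
Visit ivy.
At ivy: no right child.
Full in-order sequence: cedar, elm, sage, hop, rose, lime, reed, bay, rye, ash, fig, ivy.

7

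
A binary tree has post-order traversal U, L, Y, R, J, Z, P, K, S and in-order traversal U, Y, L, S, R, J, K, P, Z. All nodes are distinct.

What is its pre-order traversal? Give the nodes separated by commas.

S, Y, U, L, K, J, R, P, Z

The last element of post-order is the root; it splits in-order into left and right subtrees.
Root S: left subtree has 3 nodes {U, Y, L}, right has 5 {R, J, K, P, Z}.
  Root Y: left subtree has 1 node {U}, right has 1 {L}.
  Root K: left subtree has 2 nodes {R, J}, right has 2 {P, Z}.
    Root J: left subtree has 1 node {R}, right has 0 { }.
    Root P: left subtree has 0 nodes { }, right has 1 {Z}.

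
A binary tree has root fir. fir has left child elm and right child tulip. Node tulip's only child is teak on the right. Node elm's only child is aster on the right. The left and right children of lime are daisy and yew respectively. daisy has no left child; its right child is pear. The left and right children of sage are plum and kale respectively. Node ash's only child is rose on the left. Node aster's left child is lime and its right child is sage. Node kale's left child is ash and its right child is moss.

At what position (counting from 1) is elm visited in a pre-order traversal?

2

Pre-order visits the node, then its left subtree, then its right subtree.
Visit fir.
At fir: go left to elm.
  Visit elm.
  At elm: no left child.
  At elm: go right to aster.
    Visit aster.
    At aster: go left to lime.
      Visit lime.
      At lime: go left to daisy.
        Visit daisy.
        At daisy: no left child.
        At daisy: go right to pear.
          pear is a leaf — visit pear.
      At lime: go right to yew.
        yew is a leaf — visit yew.
    At aster: go right to sage.
      Visit sage.
      At sage: go left to plum.
        plum is a leaf — visit plum.
      At sage: go right to kale.
        Visit kale.
        At kale: go left to ash.
          Visit ash.
          At ash: go left to rose.
            rose is a leaf — visit rose.
          At ash: no right child.
        At kale: go right to moss.
          moss is a leaf — visit moss.
At fir: go right to tulip.
  Visit tulip.
  At tulip: no left child.
  At tulip: go right to teak.
    teak is a leaf — visit teak.
Full pre-order sequence: fir, elm, aster, lime, daisy, pear, yew, sage, plum, kale, ash, rose, moss, tulip, teak.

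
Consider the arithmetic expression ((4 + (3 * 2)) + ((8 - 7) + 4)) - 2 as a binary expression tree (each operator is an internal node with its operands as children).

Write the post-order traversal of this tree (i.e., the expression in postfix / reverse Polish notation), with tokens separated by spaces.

Post-order on an expression tree gives postfix notation: for each operator, emit left operand, right operand, then the operator.

4 3 2 * + 8 7 - 4 + + 2 -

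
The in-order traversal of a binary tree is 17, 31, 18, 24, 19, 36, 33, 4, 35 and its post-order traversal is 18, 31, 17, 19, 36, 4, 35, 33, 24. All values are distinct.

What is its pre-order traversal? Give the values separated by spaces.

The last element of post-order is the root; it splits in-order into left and right subtrees.
Root 24: left subtree has 3 nodes {17, 31, 18}, right has 5 {19, 36, 33, 4, 35}.
  Root 17: left subtree has 0 nodes { }, right has 2 {31, 18}.
    Root 31: left subtree has 0 nodes { }, right has 1 {18}.
  Root 33: left subtree has 2 nodes {19, 36}, right has 2 {4, 35}.
    Root 36: left subtree has 1 node {19}, right has 0 { }.
    Root 35: left subtree has 1 node {4}, right has 0 { }.

24 17 31 18 33 36 19 35 4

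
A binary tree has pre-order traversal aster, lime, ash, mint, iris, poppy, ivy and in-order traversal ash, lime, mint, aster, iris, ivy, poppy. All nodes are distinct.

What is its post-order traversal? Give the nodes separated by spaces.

The first element of pre-order is the root; it splits in-order into left and right subtrees.
Root aster: left subtree has 3 nodes {ash, lime, mint}, right has 3 {iris, ivy, poppy}.
  Root lime: left subtree has 1 node {ash}, right has 1 {mint}.
  Root iris: left subtree has 0 nodes { }, right has 2 {ivy, poppy}.
    Root poppy: left subtree has 1 node {ivy}, right has 0 { }.

ash mint lime ivy poppy iris aster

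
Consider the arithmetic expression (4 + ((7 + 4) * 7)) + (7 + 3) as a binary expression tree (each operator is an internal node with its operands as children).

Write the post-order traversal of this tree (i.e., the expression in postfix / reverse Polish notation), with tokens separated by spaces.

4 7 4 + 7 * + 7 3 + +

Post-order on an expression tree gives postfix notation: for each operator, emit left operand, right operand, then the operator.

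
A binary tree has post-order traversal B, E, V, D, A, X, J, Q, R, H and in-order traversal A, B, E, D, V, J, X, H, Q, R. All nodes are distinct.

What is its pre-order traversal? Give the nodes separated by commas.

H, J, A, D, E, B, V, X, R, Q

The last element of post-order is the root; it splits in-order into left and right subtrees.
Root H: left subtree has 7 nodes {A, B, E, D, V, J, X}, right has 2 {Q, R}.
  Root J: left subtree has 5 nodes {A, B, E, D, V}, right has 1 {X}.
    Root A: left subtree has 0 nodes { }, right has 4 {B, E, D, V}.
      Root D: left subtree has 2 nodes {B, E}, right has 1 {V}.
        Root E: left subtree has 1 node {B}, right has 0 { }.
  Root R: left subtree has 1 node {Q}, right has 0 { }.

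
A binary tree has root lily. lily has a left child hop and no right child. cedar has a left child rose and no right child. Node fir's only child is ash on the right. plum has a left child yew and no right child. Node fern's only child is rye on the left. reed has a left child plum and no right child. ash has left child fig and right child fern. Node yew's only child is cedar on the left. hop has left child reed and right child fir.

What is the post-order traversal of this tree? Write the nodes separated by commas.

Post-order visits the left subtree, then the right subtree, then the node.
At lily: go left to hop.
  At hop: go left to reed.
    At reed: go left to plum.
      At plum: go left to yew.
        At yew: go left to cedar.
          At cedar: go left to rose.
            rose is a leaf — visit rose.
          At cedar: no right child.
          Visit cedar.
        At yew: no right child.
        Visit yew.
      At plum: no right child.
      Visit plum.
    At reed: no right child.
    Visit reed.
  At hop: go right to fir.
    At fir: no left child.
    At fir: go right to ash.
      At ash: go left to fig.
        fig is a leaf — visit fig.
      At ash: go right to fern.
        At fern: go left to rye.
          rye is a leaf — visit rye.
        At fern: no right child.
        Visit fern.
      Visit ash.
    Visit fir.
  Visit hop.
At lily: no right child.
Visit lily.

rose, cedar, yew, plum, reed, fig, rye, fern, ash, fir, hop, lily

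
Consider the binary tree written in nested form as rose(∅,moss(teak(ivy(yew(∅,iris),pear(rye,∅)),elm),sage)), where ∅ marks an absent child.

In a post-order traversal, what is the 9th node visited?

Post-order visits the left subtree, then the right subtree, then the node.
At rose: no left child.
At rose: go right to moss.
  At moss: go left to teak.
    At teak: go left to ivy.
      At ivy: go left to yew.
        At yew: no left child.
        At yew: go right to iris.
          iris is a leaf — visit iris.
        Visit yew.
      At ivy: go right to pear.
        At pear: go left to rye.
          rye is a leaf — visit rye.
        At pear: no right child.
        Visit pear.
      Visit ivy.
    At teak: go right to elm.
      elm is a leaf — visit elm.
    Visit teak.
  At moss: go right to sage.
    sage is a leaf — visit sage.
  Visit moss.
Visit rose.
Full post-order sequence: iris, yew, rye, pear, ivy, elm, teak, sage, moss, rose.

moss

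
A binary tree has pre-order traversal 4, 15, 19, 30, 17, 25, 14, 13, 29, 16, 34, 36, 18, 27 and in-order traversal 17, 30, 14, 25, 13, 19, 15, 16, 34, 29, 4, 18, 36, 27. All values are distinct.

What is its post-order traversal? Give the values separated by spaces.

The first element of pre-order is the root; it splits in-order into left and right subtrees.
Root 4: left subtree has 10 nodes {17, 30, 14, 25, 13, 19, 15, 16, 34, 29}, right has 3 {18, 36, 27}.
  Root 15: left subtree has 6 nodes {17, 30, 14, 25, 13, 19}, right has 3 {16, 34, 29}.
    Root 19: left subtree has 5 nodes {17, 30, 14, 25, 13}, right has 0 { }.
      Root 30: left subtree has 1 node {17}, right has 3 {14, 25, 13}.
        Root 25: left subtree has 1 node {14}, right has 1 {13}.
    Root 29: left subtree has 2 nodes {16, 34}, right has 0 { }.
      Root 16: left subtree has 0 nodes { }, right has 1 {34}.
  Root 36: left subtree has 1 node {18}, right has 1 {27}.

17 14 13 25 30 19 34 16 29 15 18 27 36 4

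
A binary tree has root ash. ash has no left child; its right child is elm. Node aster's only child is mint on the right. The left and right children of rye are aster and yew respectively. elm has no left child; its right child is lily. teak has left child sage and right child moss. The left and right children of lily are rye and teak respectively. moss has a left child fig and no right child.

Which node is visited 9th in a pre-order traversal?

sage

Pre-order visits the node, then its left subtree, then its right subtree.
Visit ash.
At ash: no left child.
At ash: go right to elm.
  Visit elm.
  At elm: no left child.
  At elm: go right to lily.
    Visit lily.
    At lily: go left to rye.
      Visit rye.
      At rye: go left to aster.
        Visit aster.
        At aster: no left child.
        At aster: go right to mint.
          mint is a leaf — visit mint.
      At rye: go right to yew.
        yew is a leaf — visit yew.
    At lily: go right to teak.
      Visit teak.
      At teak: go left to sage.
        sage is a leaf — visit sage.
      At teak: go right to moss.
        Visit moss.
        At moss: go left to fig.
          fig is a leaf — visit fig.
        At moss: no right child.
Full pre-order sequence: ash, elm, lily, rye, aster, mint, yew, teak, sage, moss, fig.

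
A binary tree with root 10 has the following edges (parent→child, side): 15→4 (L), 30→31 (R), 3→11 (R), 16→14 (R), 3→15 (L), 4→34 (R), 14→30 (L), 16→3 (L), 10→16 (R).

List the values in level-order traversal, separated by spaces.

Level-order visits nodes level by level from the root, left to right within each level.
Level 0: 10
Level 1: 16
Level 2: 3, 14
Level 3: 15, 11, 30
Level 4: 4, 31
Level 5: 34

10 16 3 14 15 11 30 4 31 34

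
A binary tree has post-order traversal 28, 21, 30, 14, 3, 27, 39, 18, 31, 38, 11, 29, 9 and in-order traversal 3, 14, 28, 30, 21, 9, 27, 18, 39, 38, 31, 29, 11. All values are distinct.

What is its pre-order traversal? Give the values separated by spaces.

The last element of post-order is the root; it splits in-order into left and right subtrees.
Root 9: left subtree has 5 nodes {3, 14, 28, 30, 21}, right has 7 {27, 18, 39, 38, 31, 29, 11}.
  Root 3: left subtree has 0 nodes { }, right has 4 {14, 28, 30, 21}.
    Root 14: left subtree has 0 nodes { }, right has 3 {28, 30, 21}.
      Root 30: left subtree has 1 node {28}, right has 1 {21}.
  Root 29: left subtree has 5 nodes {27, 18, 39, 38, 31}, right has 1 {11}.
    Root 38: left subtree has 3 nodes {27, 18, 39}, right has 1 {31}.
      Root 18: left subtree has 1 node {27}, right has 1 {39}.

9 3 14 30 28 21 29 38 18 27 39 31 11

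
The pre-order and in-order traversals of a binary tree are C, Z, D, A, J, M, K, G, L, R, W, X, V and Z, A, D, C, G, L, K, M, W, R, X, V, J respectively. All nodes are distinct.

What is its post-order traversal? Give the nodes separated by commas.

A, D, Z, L, G, K, W, V, X, R, M, J, C

The first element of pre-order is the root; it splits in-order into left and right subtrees.
Root C: left subtree has 3 nodes {Z, A, D}, right has 9 {G, L, K, M, W, R, X, V, J}.
  Root Z: left subtree has 0 nodes { }, right has 2 {A, D}.
    Root D: left subtree has 1 node {A}, right has 0 { }.
  Root J: left subtree has 8 nodes {G, L, K, M, W, R, X, V}, right has 0 { }.
    Root M: left subtree has 3 nodes {G, L, K}, right has 4 {W, R, X, V}.
      Root K: left subtree has 2 nodes {G, L}, right has 0 { }.
        Root G: left subtree has 0 nodes { }, right has 1 {L}.
      Root R: left subtree has 1 node {W}, right has 2 {X, V}.
        Root X: left subtree has 0 nodes { }, right has 1 {V}.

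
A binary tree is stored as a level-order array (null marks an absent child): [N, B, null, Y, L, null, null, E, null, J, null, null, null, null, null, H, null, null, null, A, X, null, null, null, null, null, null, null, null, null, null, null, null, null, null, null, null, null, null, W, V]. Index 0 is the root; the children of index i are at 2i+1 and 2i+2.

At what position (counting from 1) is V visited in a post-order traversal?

5

Post-order visits the left subtree, then the right subtree, then the node.
At N: go left to B.
  At B: go left to Y.
    At Y: go left to E.
      At E: go left to H.
        H is a leaf — visit H.
      At E: no right child.
      Visit E.
    At Y: no right child.
    Visit Y.
  At B: go right to L.
    At L: go left to J.
      At J: go left to A.
        At A: go left to W.
          W is a leaf — visit W.
        At A: go right to V.
          V is a leaf — visit V.
        Visit A.
      At J: go right to X.
        X is a leaf — visit X.
      Visit J.
    At L: no right child.
    Visit L.
  Visit B.
At N: no right child.
Visit N.
Full post-order sequence: H, E, Y, W, V, A, X, J, L, B, N.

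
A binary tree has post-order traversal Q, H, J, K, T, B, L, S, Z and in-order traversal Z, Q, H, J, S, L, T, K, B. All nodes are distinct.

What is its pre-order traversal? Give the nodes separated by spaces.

The last element of post-order is the root; it splits in-order into left and right subtrees.
Root Z: left subtree has 0 nodes { }, right has 8 {Q, H, J, S, L, T, K, B}.
  Root S: left subtree has 3 nodes {Q, H, J}, right has 4 {L, T, K, B}.
    Root J: left subtree has 2 nodes {Q, H}, right has 0 { }.
      Root H: left subtree has 1 node {Q}, right has 0 { }.
    Root L: left subtree has 0 nodes { }, right has 3 {T, K, B}.
      Root B: left subtree has 2 nodes {T, K}, right has 0 { }.
        Root T: left subtree has 0 nodes { }, right has 1 {K}.

Z S J H Q L B T K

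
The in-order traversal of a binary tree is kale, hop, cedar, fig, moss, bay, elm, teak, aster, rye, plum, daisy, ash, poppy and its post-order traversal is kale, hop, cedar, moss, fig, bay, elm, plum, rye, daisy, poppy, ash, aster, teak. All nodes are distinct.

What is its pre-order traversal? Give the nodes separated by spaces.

The last element of post-order is the root; it splits in-order into left and right subtrees.
Root teak: left subtree has 7 nodes {kale, hop, cedar, fig, moss, bay, elm}, right has 6 {aster, rye, plum, daisy, ash, poppy}.
  Root elm: left subtree has 6 nodes {kale, hop, cedar, fig, moss, bay}, right has 0 { }.
    Root bay: left subtree has 5 nodes {kale, hop, cedar, fig, moss}, right has 0 { }.
      Root fig: left subtree has 3 nodes {kale, hop, cedar}, right has 1 {moss}.
        Root cedar: left subtree has 2 nodes {kale, hop}, right has 0 { }.
          Root hop: left subtree has 1 node {kale}, right has 0 { }.
  Root aster: left subtree has 0 nodes { }, right has 5 {rye, plum, daisy, ash, poppy}.
    Root ash: left subtree has 3 nodes {rye, plum, daisy}, right has 1 {poppy}.
      Root daisy: left subtree has 2 nodes {rye, plum}, right has 0 { }.
        Root rye: left subtree has 0 nodes { }, right has 1 {plum}.

teak elm bay fig cedar hop kale moss aster ash daisy rye plum poppy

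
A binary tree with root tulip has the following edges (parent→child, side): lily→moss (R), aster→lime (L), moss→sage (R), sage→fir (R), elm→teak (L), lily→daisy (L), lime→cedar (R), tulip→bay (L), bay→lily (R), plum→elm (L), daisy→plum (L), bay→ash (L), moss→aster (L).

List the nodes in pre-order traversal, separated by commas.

tulip, bay, ash, lily, daisy, plum, elm, teak, moss, aster, lime, cedar, sage, fir

Pre-order visits the node, then its left subtree, then its right subtree.
Visit tulip.
At tulip: go left to bay.
  Visit bay.
  At bay: go left to ash.
    ash is a leaf — visit ash.
  At bay: go right to lily.
    Visit lily.
    At lily: go left to daisy.
      Visit daisy.
      At daisy: go left to plum.
        Visit plum.
        At plum: go left to elm.
          Visit elm.
          At elm: go left to teak.
            teak is a leaf — visit teak.
          At elm: no right child.
        At plum: no right child.
      At daisy: no right child.
    At lily: go right to moss.
      Visit moss.
      At moss: go left to aster.
        Visit aster.
        At aster: go left to lime.
          Visit lime.
          At lime: no left child.
          At lime: go right to cedar.
            cedar is a leaf — visit cedar.
        At aster: no right child.
      At moss: go right to sage.
        Visit sage.
        At sage: no left child.
        At sage: go right to fir.
          fir is a leaf — visit fir.
At tulip: no right child.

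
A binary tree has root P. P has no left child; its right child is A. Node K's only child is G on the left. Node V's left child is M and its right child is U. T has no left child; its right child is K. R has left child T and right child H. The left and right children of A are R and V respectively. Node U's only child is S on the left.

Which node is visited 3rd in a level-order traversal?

Level-order visits nodes level by level from the root, left to right within each level.
Level 0: P
Level 1: A
Level 2: R, V
Level 3: T, H, M, U
Level 4: K, S
Level 5: G
Full level-order sequence: P, A, R, V, T, H, M, U, K, S, G.

R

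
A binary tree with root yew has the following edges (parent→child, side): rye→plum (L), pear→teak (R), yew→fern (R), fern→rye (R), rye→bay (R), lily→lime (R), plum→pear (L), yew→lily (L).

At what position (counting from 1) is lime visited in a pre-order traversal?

Pre-order visits the node, then its left subtree, then its right subtree.
Visit yew.
At yew: go left to lily.
  Visit lily.
  At lily: no left child.
  At lily: go right to lime.
    lime is a leaf — visit lime.
At yew: go right to fern.
  Visit fern.
  At fern: no left child.
  At fern: go right to rye.
    Visit rye.
    At rye: go left to plum.
      Visit plum.
      At plum: go left to pear.
        Visit pear.
        At pear: no left child.
        At pear: go right to teak.
          teak is a leaf — visit teak.
      At plum: no right child.
    At rye: go right to bay.
      bay is a leaf — visit bay.
Full pre-order sequence: yew, lily, lime, fern, rye, plum, pear, teak, bay.

3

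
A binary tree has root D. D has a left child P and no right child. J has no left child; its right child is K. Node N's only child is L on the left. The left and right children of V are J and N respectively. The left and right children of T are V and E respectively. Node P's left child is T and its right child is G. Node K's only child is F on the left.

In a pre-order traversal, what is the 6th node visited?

Pre-order visits the node, then its left subtree, then its right subtree.
Visit D.
At D: go left to P.
  Visit P.
  At P: go left to T.
    Visit T.
    At T: go left to V.
      Visit V.
      At V: go left to J.
        Visit J.
        At J: no left child.
        At J: go right to K.
          Visit K.
          At K: go left to F.
            F is a leaf — visit F.
          At K: no right child.
      At V: go right to N.
        Visit N.
        At N: go left to L.
          L is a leaf — visit L.
        At N: no right child.
    At T: go right to E.
      E is a leaf — visit E.
  At P: go right to G.
    G is a leaf — visit G.
At D: no right child.
Full pre-order sequence: D, P, T, V, J, K, F, N, L, E, G.

K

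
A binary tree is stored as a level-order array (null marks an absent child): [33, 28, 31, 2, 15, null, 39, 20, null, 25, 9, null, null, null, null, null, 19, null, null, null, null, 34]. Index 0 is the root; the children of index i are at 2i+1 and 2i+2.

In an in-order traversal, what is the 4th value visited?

In-order visits the left subtree, then the node, then the right subtree.
At 33: go left to 28.
  At 28: go left to 2.
    At 2: go left to 20.
      At 20: no left child.
      Visit 20.
      At 20: go right to 19.
        19 is a leaf — visit 19.
    Visit 2.
    At 2: no right child.
  Visit 28.
  At 28: go right to 15.
    At 15: go left to 25.
      25 is a leaf — visit 25.
    Visit 15.
    At 15: go right to 9.
      At 9: go left to 34.
        34 is a leaf — visit 34.
      Visit 9.
      At 9: no right child.
Visit 33.
At 33: go right to 31.
  At 31: no left child.
  Visit 31.
  At 31: go right to 39.
    39 is a leaf — visit 39.
Full in-order sequence: 20, 19, 2, 28, 25, 15, 34, 9, 33, 31, 39.

28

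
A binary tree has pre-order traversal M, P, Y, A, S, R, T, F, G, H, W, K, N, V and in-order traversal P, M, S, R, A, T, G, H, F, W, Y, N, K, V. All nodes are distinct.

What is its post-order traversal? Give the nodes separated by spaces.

The first element of pre-order is the root; it splits in-order into left and right subtrees.
Root M: left subtree has 1 node {P}, right has 12 {S, R, A, T, G, H, F, W, Y, N, K, V}.
  Root Y: left subtree has 8 nodes {S, R, A, T, G, H, F, W}, right has 3 {N, K, V}.
    Root A: left subtree has 2 nodes {S, R}, right has 5 {T, G, H, F, W}.
      Root S: left subtree has 0 nodes { }, right has 1 {R}.
      Root T: left subtree has 0 nodes { }, right has 4 {G, H, F, W}.
        Root F: left subtree has 2 nodes {G, H}, right has 1 {W}.
          Root G: left subtree has 0 nodes { }, right has 1 {H}.
    Root K: left subtree has 1 node {N}, right has 1 {V}.

P R S H G W F T A N V K Y M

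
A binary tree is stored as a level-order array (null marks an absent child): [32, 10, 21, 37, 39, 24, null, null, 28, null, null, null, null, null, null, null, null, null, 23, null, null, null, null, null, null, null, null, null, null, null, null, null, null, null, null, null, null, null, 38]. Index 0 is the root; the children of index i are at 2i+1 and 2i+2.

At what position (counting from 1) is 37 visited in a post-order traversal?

Post-order visits the left subtree, then the right subtree, then the node.
At 32: go left to 10.
  At 10: go left to 37.
    At 37: no left child.
    At 37: go right to 28.
      At 28: no left child.
      At 28: go right to 23.
        At 23: no left child.
        At 23: go right to 38.
          38 is a leaf — visit 38.
        Visit 23.
      Visit 28.
    Visit 37.
  At 10: go right to 39.
    39 is a leaf — visit 39.
  Visit 10.
At 32: go right to 21.
  At 21: go left to 24.
    24 is a leaf — visit 24.
  At 21: no right child.
  Visit 21.
Visit 32.
Full post-order sequence: 38, 23, 28, 37, 39, 10, 24, 21, 32.

4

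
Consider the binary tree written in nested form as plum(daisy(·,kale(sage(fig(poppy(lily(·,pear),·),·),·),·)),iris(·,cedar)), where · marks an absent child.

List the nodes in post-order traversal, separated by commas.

pear, lily, poppy, fig, sage, kale, daisy, cedar, iris, plum

Post-order visits the left subtree, then the right subtree, then the node.
At plum: go left to daisy.
  At daisy: no left child.
  At daisy: go right to kale.
    At kale: go left to sage.
      At sage: go left to fig.
        At fig: go left to poppy.
          At poppy: go left to lily.
            At lily: no left child.
            At lily: go right to pear.
              pear is a leaf — visit pear.
            Visit lily.
          At poppy: no right child.
          Visit poppy.
        At fig: no right child.
        Visit fig.
      At sage: no right child.
      Visit sage.
    At kale: no right child.
    Visit kale.
  Visit daisy.
At plum: go right to iris.
  At iris: no left child.
  At iris: go right to cedar.
    cedar is a leaf — visit cedar.
  Visit iris.
Visit plum.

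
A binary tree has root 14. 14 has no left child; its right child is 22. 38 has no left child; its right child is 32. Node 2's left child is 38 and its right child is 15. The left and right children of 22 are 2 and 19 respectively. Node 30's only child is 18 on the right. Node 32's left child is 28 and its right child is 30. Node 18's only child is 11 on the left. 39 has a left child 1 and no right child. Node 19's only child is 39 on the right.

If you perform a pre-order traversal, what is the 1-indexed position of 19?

11

Pre-order visits the node, then its left subtree, then its right subtree.
Visit 14.
At 14: no left child.
At 14: go right to 22.
  Visit 22.
  At 22: go left to 2.
    Visit 2.
    At 2: go left to 38.
      Visit 38.
      At 38: no left child.
      At 38: go right to 32.
        Visit 32.
        At 32: go left to 28.
          28 is a leaf — visit 28.
        At 32: go right to 30.
          Visit 30.
          At 30: no left child.
          At 30: go right to 18.
            Visit 18.
            At 18: go left to 11.
              11 is a leaf — visit 11.
            At 18: no right child.
    At 2: go right to 15.
      15 is a leaf — visit 15.
  At 22: go right to 19.
    Visit 19.
    At 19: no left child.
    At 19: go right to 39.
      Visit 39.
      At 39: go left to 1.
        1 is a leaf — visit 1.
      At 39: no right child.
Full pre-order sequence: 14, 22, 2, 38, 32, 28, 30, 18, 11, 15, 19, 39, 1.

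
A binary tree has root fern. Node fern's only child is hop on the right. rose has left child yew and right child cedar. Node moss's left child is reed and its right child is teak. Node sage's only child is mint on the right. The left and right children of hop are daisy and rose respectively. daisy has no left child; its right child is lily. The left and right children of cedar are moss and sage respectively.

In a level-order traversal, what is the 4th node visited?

rose

Level-order visits nodes level by level from the root, left to right within each level.
Level 0: fern
Level 1: hop
Level 2: daisy, rose
Level 3: lily, yew, cedar
Level 4: moss, sage
Level 5: reed, teak, mint
Full level-order sequence: fern, hop, daisy, rose, lily, yew, cedar, moss, sage, reed, teak, mint.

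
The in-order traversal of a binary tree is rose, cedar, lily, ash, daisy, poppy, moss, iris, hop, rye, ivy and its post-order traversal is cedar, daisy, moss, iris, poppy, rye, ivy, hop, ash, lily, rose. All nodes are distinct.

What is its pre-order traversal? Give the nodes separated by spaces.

rose lily cedar ash hop poppy daisy iris moss ivy rye

The last element of post-order is the root; it splits in-order into left and right subtrees.
Root rose: left subtree has 0 nodes { }, right has 10 {cedar, lily, ash, daisy, poppy, moss, iris, hop, rye, ivy}.
  Root lily: left subtree has 1 node {cedar}, right has 8 {ash, daisy, poppy, moss, iris, hop, rye, ivy}.
    Root ash: left subtree has 0 nodes { }, right has 7 {daisy, poppy, moss, iris, hop, rye, ivy}.
      Root hop: left subtree has 4 nodes {daisy, poppy, moss, iris}, right has 2 {rye, ivy}.
        Root poppy: left subtree has 1 node {daisy}, right has 2 {moss, iris}.
          Root iris: left subtree has 1 node {moss}, right has 0 { }.
        Root ivy: left subtree has 1 node {rye}, right has 0 { }.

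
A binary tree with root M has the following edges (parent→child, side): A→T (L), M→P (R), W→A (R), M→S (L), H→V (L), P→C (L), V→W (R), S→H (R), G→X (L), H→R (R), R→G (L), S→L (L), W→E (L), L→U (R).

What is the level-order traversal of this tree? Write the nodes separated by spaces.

Level-order visits nodes level by level from the root, left to right within each level.
Level 0: M
Level 1: S, P
Level 2: L, H, C
Level 3: U, V, R
Level 4: W, G
Level 5: E, A, X
Level 6: T

M S P L H C U V R W G E A X T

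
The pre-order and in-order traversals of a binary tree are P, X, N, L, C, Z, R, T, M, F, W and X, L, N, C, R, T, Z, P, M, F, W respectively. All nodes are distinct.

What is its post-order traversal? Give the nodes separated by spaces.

L T R Z C N X W F M P

The first element of pre-order is the root; it splits in-order into left and right subtrees.
Root P: left subtree has 7 nodes {X, L, N, C, R, T, Z}, right has 3 {M, F, W}.
  Root X: left subtree has 0 nodes { }, right has 6 {L, N, C, R, T, Z}.
    Root N: left subtree has 1 node {L}, right has 4 {C, R, T, Z}.
      Root C: left subtree has 0 nodes { }, right has 3 {R, T, Z}.
        Root Z: left subtree has 2 nodes {R, T}, right has 0 { }.
          Root R: left subtree has 0 nodes { }, right has 1 {T}.
  Root M: left subtree has 0 nodes { }, right has 2 {F, W}.
    Root F: left subtree has 0 nodes { }, right has 1 {W}.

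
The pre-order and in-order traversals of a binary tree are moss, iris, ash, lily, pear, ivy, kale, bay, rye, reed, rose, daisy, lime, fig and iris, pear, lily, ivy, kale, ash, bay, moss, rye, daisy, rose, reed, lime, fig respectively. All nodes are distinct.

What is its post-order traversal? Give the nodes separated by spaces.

pear kale ivy lily bay ash iris daisy rose fig lime reed rye moss

The first element of pre-order is the root; it splits in-order into left and right subtrees.
Root moss: left subtree has 7 nodes {iris, pear, lily, ivy, kale, ash, bay}, right has 6 {rye, daisy, rose, reed, lime, fig}.
  Root iris: left subtree has 0 nodes { }, right has 6 {pear, lily, ivy, kale, ash, bay}.
    Root ash: left subtree has 4 nodes {pear, lily, ivy, kale}, right has 1 {bay}.
      Root lily: left subtree has 1 node {pear}, right has 2 {ivy, kale}.
        Root ivy: left subtree has 0 nodes { }, right has 1 {kale}.
  Root rye: left subtree has 0 nodes { }, right has 5 {daisy, rose, reed, lime, fig}.
    Root reed: left subtree has 2 nodes {daisy, rose}, right has 2 {lime, fig}.
      Root rose: left subtree has 1 node {daisy}, right has 0 { }.
      Root lime: left subtree has 0 nodes { }, right has 1 {fig}.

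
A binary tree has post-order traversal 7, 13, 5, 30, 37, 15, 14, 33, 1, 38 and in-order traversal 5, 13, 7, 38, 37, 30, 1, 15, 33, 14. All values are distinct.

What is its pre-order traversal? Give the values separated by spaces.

38 5 13 7 1 37 30 33 15 14

The last element of post-order is the root; it splits in-order into left and right subtrees.
Root 38: left subtree has 3 nodes {5, 13, 7}, right has 6 {37, 30, 1, 15, 33, 14}.
  Root 5: left subtree has 0 nodes { }, right has 2 {13, 7}.
    Root 13: left subtree has 0 nodes { }, right has 1 {7}.
  Root 1: left subtree has 2 nodes {37, 30}, right has 3 {15, 33, 14}.
    Root 37: left subtree has 0 nodes { }, right has 1 {30}.
    Root 33: left subtree has 1 node {15}, right has 1 {14}.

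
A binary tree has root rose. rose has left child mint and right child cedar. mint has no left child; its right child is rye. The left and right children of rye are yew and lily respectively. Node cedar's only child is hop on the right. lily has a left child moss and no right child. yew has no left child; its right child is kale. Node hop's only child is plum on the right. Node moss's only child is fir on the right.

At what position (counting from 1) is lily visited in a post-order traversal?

5

Post-order visits the left subtree, then the right subtree, then the node.
At rose: go left to mint.
  At mint: no left child.
  At mint: go right to rye.
    At rye: go left to yew.
      At yew: no left child.
      At yew: go right to kale.
        kale is a leaf — visit kale.
      Visit yew.
    At rye: go right to lily.
      At lily: go left to moss.
        At moss: no left child.
        At moss: go right to fir.
          fir is a leaf — visit fir.
        Visit moss.
      At lily: no right child.
      Visit lily.
    Visit rye.
  Visit mint.
At rose: go right to cedar.
  At cedar: no left child.
  At cedar: go right to hop.
    At hop: no left child.
    At hop: go right to plum.
      plum is a leaf — visit plum.
    Visit hop.
  Visit cedar.
Visit rose.
Full post-order sequence: kale, yew, fir, moss, lily, rye, mint, plum, hop, cedar, rose.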